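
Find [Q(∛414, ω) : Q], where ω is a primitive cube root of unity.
[Q(∛414, ω) : Q] = 6

[Q(∛414):Q] = 3 (min poly x^3 - 414, irreducible since 414 is not a perfect cube). [Q(ω):Q] = 2 (min poly x^2 + x + 1). Since Q(∛414) ⊂ R and ω ∉ R, we have ω ∉ Q(∛414), so x^2 + x + 1 remains irreducible over Q(∛414) and [Q(∛414, ω) : Q(∛414)] = 2. By the tower law, [Q(∛414, ω) : Q] = 3 · 2 = 6. (In fact Q(∛414, ω) is the splitting field of x^3 - 414 over Q.)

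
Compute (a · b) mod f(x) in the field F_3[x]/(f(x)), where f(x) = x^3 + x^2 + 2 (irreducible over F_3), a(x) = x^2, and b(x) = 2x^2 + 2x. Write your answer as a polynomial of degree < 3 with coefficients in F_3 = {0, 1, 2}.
a · b ≡ 2x (mod f(x))

Multiply in F_3[x]: a(x)·b(x) = (x^2)·(2x^2 + 2x) = 2x^4 + 2x^3. This has degree ≥ 3, so divide by f(x) over F_3: 2x^4 + 2x^3 = (2x)·(x^3 + x^2 + 2) + (2x). Hence a·b ≡ 2x (mod f). (F_3[x]/(f) is a field with 3^3 = 27 elements since f is irreducible of degree 3.)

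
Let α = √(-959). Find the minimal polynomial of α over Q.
m_α(x) = x^2 + 959

α satisfies α^2 + 959 = 0, so x^2 + 959 annihilates α. Since d = -959 is squarefree and ≠ 1, it is not a perfect square in Q, so x^2 + 959 has no rational root and is therefore irreducible over Q (a degree-2 polynomial over a field is irreducible iff it has no root). Hence m_α(x) = x^2 + 959.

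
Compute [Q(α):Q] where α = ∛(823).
[Q(α):Q] = 3

The minimal polynomial of α is x^3 - 823, irreducible over Q since 823 is not a perfect cube (so x^3 - 823 has no rational root). Hence [Q(α):Q] = deg(m_α) = 3.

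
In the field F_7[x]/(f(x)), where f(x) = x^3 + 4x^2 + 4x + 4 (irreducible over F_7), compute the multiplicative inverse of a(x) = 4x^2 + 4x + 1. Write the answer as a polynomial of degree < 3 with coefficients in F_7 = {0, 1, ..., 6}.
a(x)^(-1) ≡ 3x^2 + 6x + 2 (mod f(x))

Since f is irreducible over F_7, F_7[x]/(f) is a field and a(x) ≠ 0 has an inverse. Apply the extended Euclidean algorithm to f(x) and a(x) in F_7[x]: f(x) = (2x + 6)·a(x) + (6x + 5);  a(x) = (3x + 4)·(6x + 5) + (2). The last nonzero remainder is the constant 2 = gcd(f, a) in F_7. Back-substituting through the division chain expresses 2 = s(x)·a(x) + t(x)·f(x) with s(x) ≡ 6x^2 + 5x + 4 (mod f), so (6x^2 + 5x + 4)·a(x) ≡ 2 (mod f). Multiplying by 2^(-1) ≡ 4 in F_7 gives a(x)^(-1) ≡ 4·(6x^2 + 5x + 4) ≡ 3x^2 + 6x + 2 (mod f). Check: (4x^2 + 4x + 1)·(3x^2 + 6x + 2) = 5x^4 + x^3 + 2 ≡ 1 (mod x^3 + 4x^2 + 4x + 4).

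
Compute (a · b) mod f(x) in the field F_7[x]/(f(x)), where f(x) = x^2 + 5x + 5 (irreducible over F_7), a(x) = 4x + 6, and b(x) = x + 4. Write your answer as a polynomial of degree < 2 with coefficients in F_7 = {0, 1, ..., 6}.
a · b ≡ 2x + 4 (mod f(x))

Multiply in F_7[x]: a(x)·b(x) = (4x + 6)·(x + 4) = 4x^2 + x + 3. This has degree ≥ 2, so divide by f(x) over F_7: 4x^2 + x + 3 = (4)·(x^2 + 5x + 5) + (2x + 4). Hence a·b ≡ 2x + 4 (mod f). (F_7[x]/(f) is a field with 7^2 = 49 elements since f is irreducible of degree 2.)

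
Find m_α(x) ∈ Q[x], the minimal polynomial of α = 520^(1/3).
m_α(x) = x^3 - 520

α satisfies α^3 = 520, so x^3 - 520 annihilates α. By the rational root test, a rational root p/q (in lowest terms) of x^3 - 520 would satisfy p^3 = 520 q^3, forcing q = 1 and p^3 = 520; but 520 is not a perfect cube, contradiction. A monic cubic over Q with no rational root is irreducible (any nontrivial factorization would include a linear factor). Hence x^3 - 520 is the minimal polynomial of α, and in particular [Q(α):Q] = 3.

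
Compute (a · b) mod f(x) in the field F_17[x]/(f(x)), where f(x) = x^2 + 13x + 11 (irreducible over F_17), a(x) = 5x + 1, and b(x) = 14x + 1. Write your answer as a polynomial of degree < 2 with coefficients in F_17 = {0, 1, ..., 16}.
a · b ≡ 10x + 13 (mod f(x))

Multiply in F_17[x]: a(x)·b(x) = (5x + 1)·(14x + 1) = 2x^2 + 2x + 1. This has degree ≥ 2, so divide by f(x) over F_17: 2x^2 + 2x + 1 = (2)·(x^2 + 13x + 11) + (10x + 13). Hence a·b ≡ 10x + 13 (mod f). (F_17[x]/(f) is a field with 17^2 = 289 elements since f is irreducible of degree 2.)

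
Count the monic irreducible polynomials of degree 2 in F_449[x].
There are 100576 monic irreducible polynomials of degree 2 over F_449

Each element of F_{449^2} that lies in no proper subfield is a root of exactly one monic irreducible of degree 2 over F_449, and each such polynomial has 2 distinct roots in F_{449^2}. By Möbius inversion the count is N_449(2) = (1/2) Σ_{d|2} μ(2/d) · 449^d = (1/2)(μ(2)·449^1 + μ(1)·449^2) = 201152/2 = 100576.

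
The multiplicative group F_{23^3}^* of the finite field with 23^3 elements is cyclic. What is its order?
|F_{23^3}^*| = 12166

F_{23^3} has 23^3 = 12167 elements; its multiplicative group consists of all nonzero elements, so |F_{23^3}^*| = 12167 - 1 = 12166. (It is cyclic since any finite subgroup of the multiplicative group of a field is cyclic.)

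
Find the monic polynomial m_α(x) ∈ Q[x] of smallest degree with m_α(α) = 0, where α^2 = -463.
m_α(x) = x^2 + 463

α satisfies α^2 + 463 = 0, so x^2 + 463 annihilates α. Since d = -463 is squarefree and ≠ 1, it is not a perfect square in Q, so x^2 + 463 has no rational root and is therefore irreducible over Q (a degree-2 polynomial over a field is irreducible iff it has no root). Hence m_α(x) = x^2 + 463.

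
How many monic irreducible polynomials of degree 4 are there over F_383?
There are 5379379008 monic irreducible polynomials of degree 4 over F_383

Each element of F_{383^4} that lies in no proper subfield is a root of exactly one monic irreducible of degree 4 over F_383, and each such polynomial has 4 distinct roots in F_{383^4}. By Möbius inversion the count is N_383(4) = (1/4) Σ_{d|4} μ(4/d) · 383^d = (1/4)(μ(4)·383^1 + μ(2)·383^2 + μ(1)·383^4) = 21517516032/4 = 5379379008.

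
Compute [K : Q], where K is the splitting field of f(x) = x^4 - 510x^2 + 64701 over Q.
[K : Q] = 4

Solving the quadratic in x^2: x^2 = (510 ± √(510^2 - 4·64701))/2 = (510 ± √1296)/2 = (510 ± 36)/2, giving x^2 = 237 or x^2 = 273. So f(x) = (x^2 - 237)(x^2 - 273) and the roots of f are ±√237, ±√273. Hence the splitting field is K = Q(√237, √273). Since 237 and 273 are distinct squarefree integers > 1, their product 64701 is not a perfect square, so √273 ∉ Q(√237). By the tower law [K:Q] = [Q(√237,√273):Q(√237)] · [Q(√237):Q] = 2 · 2 = 4.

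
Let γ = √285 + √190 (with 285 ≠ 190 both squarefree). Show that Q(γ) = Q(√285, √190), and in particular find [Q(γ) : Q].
[Q(γ) : Q] = 4 (equivalently, Q(γ) = Q(√285, √190))

Obviously Q(γ) ⊆ Q(√285, √190), and [Q(√285, √190):Q] = 4 (since 285, 190 are distinct squarefree integers > 1 with 54150 not a perfect square). To show equality we compute the minimal polynomial of γ. From γ = √285 + √190: γ^2 = 285 + 2√(54150) + 190 = 475 + 2√(54150), so γ^2 - 475 = 2√(54150); squaring, (γ^2 - 475)^2 = 4·54150, i.e. γ^4 - 950γ^2 + 225625 - 216600 = 0, i.e. γ^4 - 950γ^2 + 9025 = 0. So γ is a root of x^4 - 950x^2 + 9025. This polynomial is irreducible over Q: it has no rational root (each ±√285 ± √190 is irrational), and any factorization into two quadratics over Q would force √(54150) ∈ Q (pairing opposite roots) or √285, √190 ∈ Q (other pairings), all impossible. Hence [Q(γ):Q] = 4 = [Q(√285, √190):Q], so Q(γ) = Q(√285, √190).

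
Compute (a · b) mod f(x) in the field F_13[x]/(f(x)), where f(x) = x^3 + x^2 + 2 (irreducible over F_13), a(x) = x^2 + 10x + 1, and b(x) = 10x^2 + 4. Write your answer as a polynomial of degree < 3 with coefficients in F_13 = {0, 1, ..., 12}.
a · b ≡ 2x^2 + 7x + 6 (mod f(x))

Multiply in F_13[x]: a(x)·b(x) = (x^2 + 10x + 1)·(10x^2 + 4) = 10x^4 + 9x^3 + x^2 + x + 4. This has degree ≥ 3, so divide by f(x) over F_13: 10x^4 + 9x^3 + x^2 + x + 4 = (10x + 12)·(x^3 + x^2 + 2) + (2x^2 + 7x + 6). Hence a·b ≡ 2x^2 + 7x + 6 (mod f). (F_13[x]/(f) is a field with 13^3 = 2197 elements since f is irreducible of degree 3.)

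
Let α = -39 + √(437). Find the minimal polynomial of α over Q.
m_α(x) = x^2 + 78x + 1084

From α + 39 = √(437), squaring gives (α + 39)^2 = 437, i.e. α^2 + 78α + 1521 = 437, so α^2 + 78α + 1084 = 0. The discriminant of x^2 + 78x + 1084 is (78)^2 - 4·(1084) = 6084 - 4336 = 1748, and 4·(437) is not a perfect square in Q since 437 is squarefree and ≠ 1. Hence x^2 + 78x + 1084 is irreducible over Q and is the minimal polynomial of α.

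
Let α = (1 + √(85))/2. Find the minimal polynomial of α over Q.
m_α(x) = x^2 - x - 21

From 2α - 1 = √(85), squaring gives (2α - 1)^2 = 85, i.e. 4α^2 - 4α + 1 = 85, so α^2 - α + (1 - 85)/4 = 0. Since 85 ≡ 1 (mod 4), (1 - 85)/4 = -21 ∈ Z. The polynomial x^2 - x - 21 has discriminant 1 - 4·(-21) = 85, which is not a perfect square in Q (d = 85 is squarefree and ≠ 1), so x^2 - x - 21 is irreducible over Q. It is the minimal polynomial of α.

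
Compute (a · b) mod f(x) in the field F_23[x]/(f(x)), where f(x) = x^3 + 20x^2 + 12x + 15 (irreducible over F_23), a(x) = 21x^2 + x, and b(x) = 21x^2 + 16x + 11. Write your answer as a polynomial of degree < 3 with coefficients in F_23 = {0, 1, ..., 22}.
a · b ≡ 18x^2 + 8x + 8 (mod f(x))

Multiply in F_23[x]: a(x)·b(x) = (21x^2 + x)·(21x^2 + 16x + 11) = 4x^4 + 12x^3 + 17x^2 + 11x. This has degree ≥ 3, so divide by f(x) over F_23: 4x^4 + 12x^3 + 17x^2 + 11x = (4x + 1)·(x^3 + 20x^2 + 12x + 15) + (18x^2 + 8x + 8). Hence a·b ≡ 18x^2 + 8x + 8 (mod f). (F_23[x]/(f) is a field with 23^3 = 12167 elements since f is irreducible of degree 3.)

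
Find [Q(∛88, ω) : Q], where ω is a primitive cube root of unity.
[Q(∛88, ω) : Q] = 6

[Q(∛88):Q] = 3 (min poly x^3 - 88, irreducible since 88 is not a perfect cube). [Q(ω):Q] = 2 (min poly x^2 + x + 1). Since Q(∛88) ⊂ R and ω ∉ R, we have ω ∉ Q(∛88), so x^2 + x + 1 remains irreducible over Q(∛88) and [Q(∛88, ω) : Q(∛88)] = 2. By the tower law, [Q(∛88, ω) : Q] = 3 · 2 = 6. (In fact Q(∛88, ω) is the splitting field of x^3 - 88 over Q.)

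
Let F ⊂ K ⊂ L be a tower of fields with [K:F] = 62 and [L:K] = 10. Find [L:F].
[L:F] = 620

The tower law says that for any tower of field extensions F ⊂ K ⊂ L with finite degrees, [L:F] = [L:K] · [K:F]. Here this gives [L:F] = 10 · 62 = 620.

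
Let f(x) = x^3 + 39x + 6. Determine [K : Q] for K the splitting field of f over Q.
[K : Q] = 6

By the rational root test, any rational root of the monic integer polynomial f(x) = x^3 + 39x + 6 must be an integer dividing the constant term 6, i.e. one of ±{1, 2, 3, 6}. Evaluating: f(1) = 46, f(-1) = -34, f(2) = 92, f(-2) = -80, f(3) = 150, f(-3) = -138, f(6) = 456, f(-6) = -444; none is 0, so f has no rational root and is therefore irreducible over Q (a cubic with no linear factor over a field is irreducible). For an irreducible cubic, the Galois group is A_3 or S_3 according as the discriminant disc(f) = -4a^3 - 27b^2 = -4·(39)^3 - 27·(6)^2 = -238248 is or is not a square in Q. Here disc(f) = -238248 is not a perfect square in Q, so the Galois group of f over Q is not contained in A_3 and must be all of S_3. The splitting field has degree |S_3| = 6 over Q, so [K : Q] = 6.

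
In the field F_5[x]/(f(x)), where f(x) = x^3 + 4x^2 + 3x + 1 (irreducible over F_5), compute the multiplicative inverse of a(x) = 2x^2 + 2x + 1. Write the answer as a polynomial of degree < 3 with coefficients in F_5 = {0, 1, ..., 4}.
a(x)^(-1) ≡ 3x^2 + 4x + 1 (mod f(x))

Since f is irreducible over F_5, F_5[x]/(f) is a field and a(x) ≠ 0 has an inverse. Apply the extended Euclidean algorithm to f(x) and a(x) in F_5[x]: f(x) = (3x + 4)·a(x) + (2x + 2);  a(x) = (x)·(2x + 2) + (1). The last nonzero remainder is the constant 1 = gcd(f, a) in F_5. Back-substituting through the division chain expresses 1 = s(x)·a(x) + t(x)·f(x) with s(x) ≡ 3x^2 + 4x + 1 (mod f), so a(x)^(-1) ≡ s(x) = 3x^2 + 4x + 1 (mod f). Check: (2x^2 + 2x + 1)·(3x^2 + 4x + 1) = x^4 + 4x^3 + 3x^2 + x + 1 ≡ 1 (mod x^3 + 4x^2 + 3x + 1).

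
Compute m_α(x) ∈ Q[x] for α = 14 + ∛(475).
m_α(x) = x^3 - 42x^2 + 588x - 3219

Set β = α - 14 = ∛(475), so β^3 = 475. Then (α - 14)^3 - 475 = 0, i.e. α is a root of g(x) = (x - 14)^3 - 475 = x^3 - 42x^2 + 588x - 3219. Since g(x) = h(x - 14) where h(x) = x^3 - 475, and h is irreducible over Q (because 475 is not a perfect cube, so h has no rational root, and a monic cubic with no rational root is irreducible), g is also irreducible (irreducibility is preserved under the substitution x → x - 14). Hence m_α(x) = x^3 - 42x^2 + 588x - 3219.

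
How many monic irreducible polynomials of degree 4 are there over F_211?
There are 495518730 monic irreducible polynomials of degree 4 over F_211

Each element of F_{211^4} that lies in no proper subfield is a root of exactly one monic irreducible of degree 4 over F_211, and each such polynomial has 4 distinct roots in F_{211^4}. By Möbius inversion the count is N_211(4) = (1/4) Σ_{d|4} μ(4/d) · 211^d = (1/4)(μ(4)·211^1 + μ(2)·211^2 + μ(1)·211^4) = 1982074920/4 = 495518730.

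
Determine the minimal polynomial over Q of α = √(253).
m_α(x) = x^2 - 253

α satisfies α^2 - 253 = 0, so x^2 - 253 annihilates α. Since d = 253 is squarefree and ≠ 1, it is not a perfect square in Q, so x^2 - 253 has no rational root and is therefore irreducible over Q (a degree-2 polynomial over a field is irreducible iff it has no root). Hence m_α(x) = x^2 - 253.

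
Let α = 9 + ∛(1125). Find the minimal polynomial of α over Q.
m_α(x) = x^3 - 27x^2 + 243x - 1854

Set β = α - 9 = ∛(1125), so β^3 = 1125. Then (α - 9)^3 - 1125 = 0, i.e. α is a root of g(x) = (x - 9)^3 - 1125 = x^3 - 27x^2 + 243x - 1854. Since g(x) = h(x - 9) where h(x) = x^3 - 1125, and h is irreducible over Q (because 1125 is not a perfect cube, so h has no rational root, and a monic cubic with no rational root is irreducible), g is also irreducible (irreducibility is preserved under the substitution x → x - 9). Hence m_α(x) = x^3 - 27x^2 + 243x - 1854.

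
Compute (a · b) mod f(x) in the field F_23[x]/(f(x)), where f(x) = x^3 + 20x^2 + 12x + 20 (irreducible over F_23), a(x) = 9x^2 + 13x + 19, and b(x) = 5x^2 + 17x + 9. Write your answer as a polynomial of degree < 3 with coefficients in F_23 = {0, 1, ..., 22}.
a · b ≡ 19x^2 + 19x + 11 (mod f(x))

Multiply in F_23[x]: a(x)·b(x) = (9x^2 + 13x + 19)·(5x^2 + 17x + 9) = 22x^4 + 11x^3 + 6x^2 + 3x + 10. This has degree ≥ 3, so divide by f(x) over F_23: 22x^4 + 11x^3 + 6x^2 + 3x + 10 = (22x + 8)·(x^3 + 20x^2 + 12x + 20) + (19x^2 + 19x + 11). Hence a·b ≡ 19x^2 + 19x + 11 (mod f). (F_23[x]/(f) is a field with 23^3 = 12167 elements since f is irreducible of degree 3.)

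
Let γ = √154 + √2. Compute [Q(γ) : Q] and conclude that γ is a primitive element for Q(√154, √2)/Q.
[Q(γ) : Q] = 4 (equivalently, Q(γ) = Q(√154, √2))

Obviously Q(γ) ⊆ Q(√154, √2), and [Q(√154, √2):Q] = 4 (since 154, 2 are distinct squarefree integers > 1 with 308 not a perfect square). To show equality we compute the minimal polynomial of γ. From γ = √154 + √2: γ^2 = 154 + 2√(308) + 2 = 156 + 2√(308), so γ^2 - 156 = 2√(308); squaring, (γ^2 - 156)^2 = 4·308, i.e. γ^4 - 312γ^2 + 24336 - 1232 = 0, i.e. γ^4 - 312γ^2 + 23104 = 0. So γ is a root of x^4 - 312x^2 + 23104. This polynomial is irreducible over Q: it has no rational root (each ±√154 ± √2 is irrational), and any factorization into two quadratics over Q would force √(308) ∈ Q (pairing opposite roots) or √154, √2 ∈ Q (other pairings), all impossible. Hence [Q(γ):Q] = 4 = [Q(√154, √2):Q], so Q(γ) = Q(√154, √2).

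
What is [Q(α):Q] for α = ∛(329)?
[Q(α):Q] = 3

The minimal polynomial of α is x^3 - 329, irreducible over Q since 329 is not a perfect cube (so x^3 - 329 has no rational root). Hence [Q(α):Q] = deg(m_α) = 3.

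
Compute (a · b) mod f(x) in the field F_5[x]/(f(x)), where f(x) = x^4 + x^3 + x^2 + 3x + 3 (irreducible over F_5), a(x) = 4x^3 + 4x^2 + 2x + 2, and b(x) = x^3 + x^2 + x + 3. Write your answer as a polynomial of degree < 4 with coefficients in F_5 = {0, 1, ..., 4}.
a · b ≡ 2x^3 (mod f(x))

Multiply in F_5[x]: a(x)·b(x) = (4x^3 + 4x^2 + 2x + 2)·(x^3 + x^2 + x + 3) = 4x^6 + 3x^5 + x^2 + 3x + 1. This has degree ≥ 4, so divide by f(x) over F_5: 4x^6 + 3x^5 + x^2 + 3x + 1 = (4x^2 + 4x + 2)·(x^4 + x^3 + x^2 + 3x + 3) + (2x^3). Hence a·b ≡ 2x^3 (mod f). (F_5[x]/(f) is a field with 5^4 = 625 elements since f is irreducible of degree 4.)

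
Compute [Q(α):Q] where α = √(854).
[Q(α):Q] = 2

[Q(α):Q] equals the degree of the minimal polynomial of α. Here α^2 = 854 and x^2 - 854 is irreducible (d = 854 is squarefree, ≠ 1, hence not a square), so deg(m_α) = 2. Thus [Q(α):Q] = 2.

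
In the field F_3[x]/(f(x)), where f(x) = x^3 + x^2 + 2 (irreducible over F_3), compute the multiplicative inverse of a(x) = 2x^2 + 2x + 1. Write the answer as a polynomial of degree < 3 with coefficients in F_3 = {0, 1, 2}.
a(x)^(-1) ≡ 2x^2 + x + 2 (mod f(x))

Since f is irreducible over F_3, F_3[x]/(f) is a field and a(x) ≠ 0 has an inverse. Apply the extended Euclidean algorithm to f(x) and a(x) in F_3[x]: f(x) = (2x)·a(x) + (x + 2);  a(x) = (2x + 1)·(x + 2) + (2). The last nonzero remainder is the constant 2 = gcd(f, a) in F_3. Back-substituting through the division chain expresses 2 = s(x)·a(x) + t(x)·f(x) with s(x) ≡ x^2 + 2x + 1 (mod f), so (x^2 + 2x + 1)·a(x) ≡ 2 (mod f). Multiplying by 2^(-1) ≡ 2 in F_3 gives a(x)^(-1) ≡ 2·(x^2 + 2x + 1) ≡ 2x^2 + x + 2 (mod f). Check: (2x^2 + 2x + 1)·(2x^2 + x + 2) = x^4 + 2x^2 + 2x + 2 ≡ 1 (mod x^3 + x^2 + 2).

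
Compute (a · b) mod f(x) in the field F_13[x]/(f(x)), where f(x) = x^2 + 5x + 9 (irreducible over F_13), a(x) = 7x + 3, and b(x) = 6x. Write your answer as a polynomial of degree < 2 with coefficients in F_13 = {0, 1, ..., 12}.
a · b ≡ 3x + 12 (mod f(x))

Multiply in F_13[x]: a(x)·b(x) = (7x + 3)·(6x) = 3x^2 + 5x. This has degree ≥ 2, so divide by f(x) over F_13: 3x^2 + 5x = (3)·(x^2 + 5x + 9) + (3x + 12). Hence a·b ≡ 3x + 12 (mod f). (F_13[x]/(f) is a field with 13^2 = 169 elements since f is irreducible of degree 2.)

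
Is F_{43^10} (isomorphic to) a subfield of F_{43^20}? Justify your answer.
Yes: F_{43^10} is a subfield of F_{43^20}

F_{p^m} embeds in F_{p^n} iff m | n (since F_{p^n} is the splitting field of x^(p^n) - x, and F_{p^m} ⊂ F_{p^n} forces p^n to be a power of p^m, i.e. m | n; conversely if m | n then every root of x^(p^m) - x is a root of x^(p^n) - x). Here 10 | 20 (since 20 = 2·10), so F_{43^10} is a subfield of F_{43^20}, and [F_{43^20} : F_{43^10}] = 20/10 = 2.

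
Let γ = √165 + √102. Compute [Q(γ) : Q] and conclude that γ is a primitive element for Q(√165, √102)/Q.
[Q(γ) : Q] = 4 (equivalently, Q(γ) = Q(√165, √102))

Obviously Q(γ) ⊆ Q(√165, √102), and [Q(√165, √102):Q] = 4 (since 165, 102 are distinct squarefree integers > 1 with 16830 not a perfect square). To show equality we compute the minimal polynomial of γ. From γ = √165 + √102: γ^2 = 165 + 2√(16830) + 102 = 267 + 2√(16830), so γ^2 - 267 = 2√(16830); squaring, (γ^2 - 267)^2 = 4·16830, i.e. γ^4 - 534γ^2 + 71289 - 67320 = 0, i.e. γ^4 - 534γ^2 + 3969 = 0. So γ is a root of x^4 - 534x^2 + 3969. This polynomial is irreducible over Q: it has no rational root (each ±√165 ± √102 is irrational), and any factorization into two quadratics over Q would force √(16830) ∈ Q (pairing opposite roots) or √165, √102 ∈ Q (other pairings), all impossible. Hence [Q(γ):Q] = 4 = [Q(√165, √102):Q], so Q(γ) = Q(√165, √102).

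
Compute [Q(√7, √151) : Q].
[Q(√7, √151) : Q] = 4

[Q(√7):Q] = 2 (min poly x^2 - 7, irreducible since 7 is squarefree > 1). For the top step, suppose √151 ∈ Q(√7), say √151 = c + d√7 with c, d ∈ Q. Squaring: 151 = c^2 + 7d^2 + 2cd√7. Since √7 ∉ Q this forces 2cd = 0. If d = 0 then √151 = c ∈ Q, contradicting 151 squarefree > 1. If c = 0 then 151 = 7d^2, so 7·151 = (7d)^2 is a perfect square in Q — but 7·151 = 1057 is not a perfect square (since 7 and 151 are distinct squarefree integers). Contradiction. Hence √151 ∉ Q(√7), so x^2 - 151 stays irreducible over Q(√7) and [Q(√7, √151) : Q(√7)] = 2. By the tower law, [Q(√7, √151) : Q] = 2 · 2 = 4.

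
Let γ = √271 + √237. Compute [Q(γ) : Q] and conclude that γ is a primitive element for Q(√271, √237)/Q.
[Q(γ) : Q] = 4 (equivalently, Q(γ) = Q(√271, √237))

Obviously Q(γ) ⊆ Q(√271, √237), and [Q(√271, √237):Q] = 4 (since 271, 237 are distinct squarefree integers > 1 with 64227 not a perfect square). To show equality we compute the minimal polynomial of γ. From γ = √271 + √237: γ^2 = 271 + 2√(64227) + 237 = 508 + 2√(64227), so γ^2 - 508 = 2√(64227); squaring, (γ^2 - 508)^2 = 4·64227, i.e. γ^4 - 1016γ^2 + 258064 - 256908 = 0, i.e. γ^4 - 1016γ^2 + 1156 = 0. So γ is a root of x^4 - 1016x^2 + 1156. This polynomial is irreducible over Q: it has no rational root (each ±√271 ± √237 is irrational), and any factorization into two quadratics over Q would force √(64227) ∈ Q (pairing opposite roots) or √271, √237 ∈ Q (other pairings), all impossible. Hence [Q(γ):Q] = 4 = [Q(√271, √237):Q], so Q(γ) = Q(√271, √237).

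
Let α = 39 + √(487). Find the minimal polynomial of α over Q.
m_α(x) = x^2 - 78x + 1034

From α - 39 = √(487), squaring gives (α - 39)^2 = 487, i.e. α^2 - 78α + 1521 = 487, so α^2 - 78α + 1034 = 0. The discriminant of x^2 - 78x + 1034 is (-78)^2 - 4·(1034) = 6084 - 4136 = 1948, and 4·(487) is not a perfect square in Q since 487 is squarefree and ≠ 1. Hence x^2 - 78x + 1034 is irreducible over Q and is the minimal polynomial of α.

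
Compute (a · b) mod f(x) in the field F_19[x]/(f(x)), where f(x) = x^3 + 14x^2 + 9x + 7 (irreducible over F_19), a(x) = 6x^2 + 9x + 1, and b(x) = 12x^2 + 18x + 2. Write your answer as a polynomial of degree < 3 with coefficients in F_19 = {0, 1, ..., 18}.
a · b ≡ 5x^2 + 10x + 17 (mod f(x))

Multiply in F_19[x]: a(x)·b(x) = (6x^2 + 9x + 1)·(12x^2 + 18x + 2) = 15x^4 + 7x^3 + 15x^2 + 17x + 2. This has degree ≥ 3, so divide by f(x) over F_19: 15x^4 + 7x^3 + 15x^2 + 17x + 2 = (15x + 6)·(x^3 + 14x^2 + 9x + 7) + (5x^2 + 10x + 17). Hence a·b ≡ 5x^2 + 10x + 17 (mod f). (F_19[x]/(f) is a field with 19^3 = 6859 elements since f is irreducible of degree 3.)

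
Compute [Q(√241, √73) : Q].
[Q(√241, √73) : Q] = 4

[Q(√241):Q] = 2 (min poly x^2 - 241, irreducible since 241 is squarefree > 1). For the top step, suppose √73 ∈ Q(√241), say √73 = c + d√241 with c, d ∈ Q. Squaring: 73 = c^2 + 241d^2 + 2cd√241. Since √241 ∉ Q this forces 2cd = 0. If d = 0 then √73 = c ∈ Q, contradicting 73 squarefree > 1. If c = 0 then 73 = 241d^2, so 241·73 = (241d)^2 is a perfect square in Q — but 241·73 = 17593 is not a perfect square (since 241 and 73 are distinct squarefree integers). Contradiction. Hence √73 ∉ Q(√241), so x^2 - 73 stays irreducible over Q(√241) and [Q(√241, √73) : Q(√241)] = 2. By the tower law, [Q(√241, √73) : Q] = 2 · 2 = 4.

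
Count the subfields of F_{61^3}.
F_{61^3} has 2 subfields

The subfields of F_{p^n} are exactly the fields F_{p^d} for d | n (each is the fixed field of the unique index-d subgroup of Gal(F_{p^n}/F_p) ≅ Z/nZ). The divisors of n = 3 are {1, 3}, giving 2 subfields: F_{61^1}, F_{61^3}.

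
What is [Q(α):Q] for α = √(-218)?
[Q(α):Q] = 2

[Q(α):Q] equals the degree of the minimal polynomial of α. Here α^2 = -218 and x^2 + 218 is irreducible (d = -218 is squarefree, ≠ 1, hence not a square), so deg(m_α) = 2. Thus [Q(α):Q] = 2.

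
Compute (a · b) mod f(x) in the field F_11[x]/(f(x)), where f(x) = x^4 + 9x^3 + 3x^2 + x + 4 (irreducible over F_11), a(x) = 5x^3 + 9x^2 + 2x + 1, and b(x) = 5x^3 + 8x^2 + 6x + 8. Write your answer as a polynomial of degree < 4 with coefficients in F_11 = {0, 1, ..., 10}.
a · b ≡ 2x^3 + 3x^2 + 1 (mod f(x))

Multiply in F_11[x]: a(x)·b(x) = (5x^3 + 9x^2 + 2x + 1)·(5x^3 + 8x^2 + 6x + 8) = 3x^6 + 8x^5 + 2x^4 + 5x^3 + 4x^2 + 8. This has degree ≥ 4, so divide by f(x) over F_11: 3x^6 + 8x^5 + 2x^4 + 5x^3 + 4x^2 + 8 = (3x^2 + 3x + 10)·(x^4 + 9x^3 + 3x^2 + x + 4) + (2x^3 + 3x^2 + 1). Hence a·b ≡ 2x^3 + 3x^2 + 1 (mod f). (F_11[x]/(f) is a field with 11^4 = 14641 elements since f is irreducible of degree 4.)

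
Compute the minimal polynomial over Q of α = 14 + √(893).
m_α(x) = x^2 - 28x - 697

From α - 14 = √(893), squaring gives (α - 14)^2 = 893, i.e. α^2 - 28α + 196 = 893, so α^2 - 28α - 697 = 0. The discriminant of x^2 - 28x - 697 is (-28)^2 - 4·(-697) = 784 + 2788 = 3572, and 4·(893) is not a perfect square in Q since 893 is squarefree and ≠ 1. Hence x^2 - 28x - 697 is irreducible over Q and is the minimal polynomial of α.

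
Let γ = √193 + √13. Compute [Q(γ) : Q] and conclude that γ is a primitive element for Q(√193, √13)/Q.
[Q(γ) : Q] = 4 (equivalently, Q(γ) = Q(√193, √13))

Obviously Q(γ) ⊆ Q(√193, √13), and [Q(√193, √13):Q] = 4 (since 193, 13 are distinct squarefree integers > 1 with 2509 not a perfect square). To show equality we compute the minimal polynomial of γ. From γ = √193 + √13: γ^2 = 193 + 2√(2509) + 13 = 206 + 2√(2509), so γ^2 - 206 = 2√(2509); squaring, (γ^2 - 206)^2 = 4·2509, i.e. γ^4 - 412γ^2 + 42436 - 10036 = 0, i.e. γ^4 - 412γ^2 + 32400 = 0. So γ is a root of x^4 - 412x^2 + 32400. This polynomial is irreducible over Q: it has no rational root (each ±√193 ± √13 is irrational), and any factorization into two quadratics over Q would force √(2509) ∈ Q (pairing opposite roots) or √193, √13 ∈ Q (other pairings), all impossible. Hence [Q(γ):Q] = 4 = [Q(√193, √13):Q], so Q(γ) = Q(√193, √13).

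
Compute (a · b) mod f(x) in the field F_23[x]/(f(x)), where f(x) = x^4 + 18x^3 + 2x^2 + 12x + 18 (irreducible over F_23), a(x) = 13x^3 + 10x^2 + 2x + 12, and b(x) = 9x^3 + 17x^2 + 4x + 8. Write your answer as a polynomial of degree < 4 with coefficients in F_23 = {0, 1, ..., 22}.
a · b ≡ 16x^3 + 13x^2 + x + 9 (mod f(x))

Multiply in F_23[x]: a(x)·b(x) = (13x^3 + 10x^2 + 2x + 12)·(9x^3 + 17x^2 + 4x + 8) = 2x^6 + 12x^5 + 10x^4 + 10x^3 + 16x^2 + 18x + 4. This has degree ≥ 4, so divide by f(x) over F_23: 2x^6 + 12x^5 + 10x^4 + 10x^3 + 16x^2 + 18x + 4 = (2x^2 + 22x + 1)·(x^4 + 18x^3 + 2x^2 + 12x + 18) + (16x^3 + 13x^2 + x + 9). Hence a·b ≡ 16x^3 + 13x^2 + x + 9 (mod f). (F_23[x]/(f) is a field with 23^4 = 279841 elements since f is irreducible of degree 4.)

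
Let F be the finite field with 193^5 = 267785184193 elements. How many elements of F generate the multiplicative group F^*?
There are φ(267785184192) = 89261728000 primitive elements

F_q^* is cyclic of order q - 1 = 267785184192. A cyclic group of order m has exactly φ(m) generators. Here m = 267785184192 = 2^6 · 3 · 1394714501, so the number of primitive elements is φ(267785184192) = 89261728000.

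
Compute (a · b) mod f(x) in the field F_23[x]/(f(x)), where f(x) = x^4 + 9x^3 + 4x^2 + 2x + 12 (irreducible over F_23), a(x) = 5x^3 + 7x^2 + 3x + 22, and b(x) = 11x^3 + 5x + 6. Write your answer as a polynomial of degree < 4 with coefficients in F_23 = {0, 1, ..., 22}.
a · b ≡ 13x^3 + x^2 + 14x + 11 (mod f(x))

Multiply in F_23[x]: a(x)·b(x) = (5x^3 + 7x^2 + 3x + 22)·(11x^3 + 5x + 6) = 9x^6 + 8x^5 + 12x^4 + 8x^3 + 11x^2 + 13x + 17. This has degree ≥ 4, so divide by f(x) over F_23: 9x^6 + 8x^5 + 12x^4 + 8x^3 + 11x^2 + 13x + 17 = (9x^2 + 19x + 12)·(x^4 + 9x^3 + 4x^2 + 2x + 12) + (13x^3 + x^2 + 14x + 11). Hence a·b ≡ 13x^3 + x^2 + 14x + 11 (mod f). (F_23[x]/(f) is a field with 23^4 = 279841 elements since f is irreducible of degree 4.)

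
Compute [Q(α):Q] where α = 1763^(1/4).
[Q(α):Q] = 4

α is a root of x^4 - 1763. By Eisenstein's criterion at the prime p = 41 (which divides the constant term 1763 but p^2 = 1681 does not, since 1763 is squarefree), x^4 - 1763 is irreducible over Q. Hence [Q(α):Q] = 4.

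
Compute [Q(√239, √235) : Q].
[Q(√239, √235) : Q] = 4

[Q(√239):Q] = 2 (min poly x^2 - 239, irreducible since 239 is squarefree > 1). For the top step, suppose √235 ∈ Q(√239), say √235 = c + d√239 with c, d ∈ Q. Squaring: 235 = c^2 + 239d^2 + 2cd√239. Since √239 ∉ Q this forces 2cd = 0. If d = 0 then √235 = c ∈ Q, contradicting 235 squarefree > 1. If c = 0 then 235 = 239d^2, so 239·235 = (239d)^2 is a perfect square in Q — but 239·235 = 56165 is not a perfect square (since 239 and 235 are distinct squarefree integers). Contradiction. Hence √235 ∉ Q(√239), so x^2 - 235 stays irreducible over Q(√239) and [Q(√239, √235) : Q(√239)] = 2. By the tower law, [Q(√239, √235) : Q] = 2 · 2 = 4.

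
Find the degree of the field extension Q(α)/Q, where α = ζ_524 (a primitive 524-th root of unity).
[Q(α):Q] = 260

The minimal polynomial of ζ_524 over Q is the 524-th cyclotomic polynomial Φ_524(x), which is irreducible over Q and has degree φ(524) = 260. Hence [Q(α):Q] = φ(524) = 260.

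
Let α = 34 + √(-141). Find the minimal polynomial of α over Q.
m_α(x) = x^2 - 68x + 1297

From α - 34 = √(-141), squaring gives (α - 34)^2 = -141, i.e. α^2 - 68α + 1156 = -141, so α^2 - 68α + 1297 = 0. The discriminant of x^2 - 68x + 1297 is (-68)^2 - 4·(1297) = 4624 - 5188 = -564, and 4·(-141) is not a perfect square in Q since -141 is squarefree and ≠ 1. Hence x^2 - 68x + 1297 is irreducible over Q and is the minimal polynomial of α.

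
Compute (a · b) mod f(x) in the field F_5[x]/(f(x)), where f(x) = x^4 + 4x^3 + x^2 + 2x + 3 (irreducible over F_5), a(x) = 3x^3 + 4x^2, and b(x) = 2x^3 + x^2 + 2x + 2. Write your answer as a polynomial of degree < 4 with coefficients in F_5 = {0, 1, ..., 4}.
a · b ≡ x^3 + 2x + 2 (mod f(x))

Multiply in F_5[x]: a(x)·b(x) = (3x^3 + 4x^2)·(2x^3 + x^2 + 2x + 2) = x^6 + x^5 + 4x^3 + 3x^2. This has degree ≥ 4, so divide by f(x) over F_5: x^6 + x^5 + 4x^3 + 3x^2 = (x^2 + 2x + 1)·(x^4 + 4x^3 + x^2 + 2x + 3) + (x^3 + 2x + 2). Hence a·b ≡ x^3 + 2x + 2 (mod f). (F_5[x]/(f) is a field with 5^4 = 625 elements since f is irreducible of degree 4.)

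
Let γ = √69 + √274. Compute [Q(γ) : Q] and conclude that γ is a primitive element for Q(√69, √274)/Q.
[Q(γ) : Q] = 4 (equivalently, Q(γ) = Q(√69, √274))

Obviously Q(γ) ⊆ Q(√69, √274), and [Q(√69, √274):Q] = 4 (since 69, 274 are distinct squarefree integers > 1 with 18906 not a perfect square). To show equality we compute the minimal polynomial of γ. From γ = √69 + √274: γ^2 = 69 + 2√(18906) + 274 = 343 + 2√(18906), so γ^2 - 343 = 2√(18906); squaring, (γ^2 - 343)^2 = 4·18906, i.e. γ^4 - 686γ^2 + 117649 - 75624 = 0, i.e. γ^4 - 686γ^2 + 42025 = 0. So γ is a root of x^4 - 686x^2 + 42025. This polynomial is irreducible over Q: it has no rational root (each ±√69 ± √274 is irrational), and any factorization into two quadratics over Q would force √(18906) ∈ Q (pairing opposite roots) or √69, √274 ∈ Q (other pairings), all impossible. Hence [Q(γ):Q] = 4 = [Q(√69, √274):Q], so Q(γ) = Q(√69, √274).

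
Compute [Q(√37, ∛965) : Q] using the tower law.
[Q(√37, ∛965) : Q] = 6

Let L = Q(√37, ∛965). Since Q(√37) ⊂ L and [Q(√37):Q] = 2, the tower law gives 2 | [L:Q]. Likewise Q(∛965) ⊂ L with [Q(∛965):Q] = 3 (because 965 is not a perfect cube), so 3 | [L:Q]. As gcd(2,3) = 1, [L:Q] is divisible by 6. Conversely L is generated over Q by √37 and ∛965, so [L:Q] ≤ 2·3 = 6. Therefore [Q(√37, ∛965) : Q] = 6.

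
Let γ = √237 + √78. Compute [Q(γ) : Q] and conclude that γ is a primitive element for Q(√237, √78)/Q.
[Q(γ) : Q] = 4 (equivalently, Q(γ) = Q(√237, √78))

Obviously Q(γ) ⊆ Q(√237, √78), and [Q(√237, √78):Q] = 4 (since 237, 78 are distinct squarefree integers > 1 with 18486 not a perfect square). To show equality we compute the minimal polynomial of γ. From γ = √237 + √78: γ^2 = 237 + 2√(18486) + 78 = 315 + 2√(18486), so γ^2 - 315 = 2√(18486); squaring, (γ^2 - 315)^2 = 4·18486, i.e. γ^4 - 630γ^2 + 99225 - 73944 = 0, i.e. γ^4 - 630γ^2 + 25281 = 0. So γ is a root of x^4 - 630x^2 + 25281. This polynomial is irreducible over Q: it has no rational root (each ±√237 ± √78 is irrational), and any factorization into two quadratics over Q would force √(18486) ∈ Q (pairing opposite roots) or √237, √78 ∈ Q (other pairings), all impossible. Hence [Q(γ):Q] = 4 = [Q(√237, √78):Q], so Q(γ) = Q(√237, √78).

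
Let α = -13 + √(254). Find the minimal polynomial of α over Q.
m_α(x) = x^2 + 26x - 85

From α + 13 = √(254), squaring gives (α + 13)^2 = 254, i.e. α^2 + 26α + 169 = 254, so α^2 + 26α - 85 = 0. The discriminant of x^2 + 26x - 85 is (26)^2 - 4·(-85) = 676 + 340 = 1016, and 4·(254) is not a perfect square in Q since 254 is squarefree and ≠ 1. Hence x^2 + 26x - 85 is irreducible over Q and is the minimal polynomial of α.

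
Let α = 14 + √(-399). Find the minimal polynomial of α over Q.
m_α(x) = x^2 - 28x + 595

From α - 14 = √(-399), squaring gives (α - 14)^2 = -399, i.e. α^2 - 28α + 196 = -399, so α^2 - 28α + 595 = 0. The discriminant of x^2 - 28x + 595 is (-28)^2 - 4·(595) = 784 - 2380 = -1596, and 4·(-399) is not a perfect square in Q since -399 is squarefree and ≠ 1. Hence x^2 - 28x + 595 is irreducible over Q and is the minimal polynomial of α.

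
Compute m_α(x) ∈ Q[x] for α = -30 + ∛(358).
m_α(x) = x^3 + 90x^2 + 2700x + 26642

Set β = α + 30 = ∛(358), so β^3 = 358. Then (α + 30)^3 - 358 = 0, i.e. α is a root of g(x) = (x + 30)^3 - 358 = x^3 + 90x^2 + 2700x + 26642. Since g(x) = h(x + 30) where h(x) = x^3 - 358, and h is irreducible over Q (because 358 is not a perfect cube, so h has no rational root, and a monic cubic with no rational root is irreducible), g is also irreducible (irreducibility is preserved under the substitution x → x + 30). Hence m_α(x) = x^3 + 90x^2 + 2700x + 26642.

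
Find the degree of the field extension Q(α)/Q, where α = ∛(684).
[Q(α):Q] = 3

The minimal polynomial of α is x^3 - 684, irreducible over Q since 684 is not a perfect cube (so x^3 - 684 has no rational root). Hence [Q(α):Q] = deg(m_α) = 3.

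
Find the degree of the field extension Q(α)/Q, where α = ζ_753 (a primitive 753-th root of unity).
[Q(α):Q] = 500

The minimal polynomial of ζ_753 over Q is the 753-th cyclotomic polynomial Φ_753(x), which is irreducible over Q and has degree φ(753) = 500. Hence [Q(α):Q] = φ(753) = 500.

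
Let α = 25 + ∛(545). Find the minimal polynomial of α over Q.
m_α(x) = x^3 - 75x^2 + 1875x - 16170

Set β = α - 25 = ∛(545), so β^3 = 545. Then (α - 25)^3 - 545 = 0, i.e. α is a root of g(x) = (x - 25)^3 - 545 = x^3 - 75x^2 + 1875x - 16170. Since g(x) = h(x - 25) where h(x) = x^3 - 545, and h is irreducible over Q (because 545 is not a perfect cube, so h has no rational root, and a monic cubic with no rational root is irreducible), g is also irreducible (irreducibility is preserved under the substitution x → x - 25). Hence m_α(x) = x^3 - 75x^2 + 1875x - 16170.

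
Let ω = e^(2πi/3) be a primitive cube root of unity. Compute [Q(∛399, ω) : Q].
[Q(∛399, ω) : Q] = 6

[Q(∛399):Q] = 3 (min poly x^3 - 399, irreducible since 399 is not a perfect cube). [Q(ω):Q] = 2 (min poly x^2 + x + 1). Since Q(∛399) ⊂ R and ω ∉ R, we have ω ∉ Q(∛399), so x^2 + x + 1 remains irreducible over Q(∛399) and [Q(∛399, ω) : Q(∛399)] = 2. By the tower law, [Q(∛399, ω) : Q] = 3 · 2 = 6. (In fact Q(∛399, ω) is the splitting field of x^3 - 399 over Q.)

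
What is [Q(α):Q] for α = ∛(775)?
[Q(α):Q] = 3

The minimal polynomial of α is x^3 - 775, irreducible over Q since 775 is not a perfect cube (so x^3 - 775 has no rational root). Hence [Q(α):Q] = deg(m_α) = 3.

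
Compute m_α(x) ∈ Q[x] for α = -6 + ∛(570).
m_α(x) = x^3 + 18x^2 + 108x - 354

Set β = α + 6 = ∛(570), so β^3 = 570. Then (α + 6)^3 - 570 = 0, i.e. α is a root of g(x) = (x + 6)^3 - 570 = x^3 + 18x^2 + 108x - 354. Since g(x) = h(x + 6) where h(x) = x^3 - 570, and h is irreducible over Q (because 570 is not a perfect cube, so h has no rational root, and a monic cubic with no rational root is irreducible), g is also irreducible (irreducibility is preserved under the substitution x → x + 6). Hence m_α(x) = x^3 + 18x^2 + 108x - 354.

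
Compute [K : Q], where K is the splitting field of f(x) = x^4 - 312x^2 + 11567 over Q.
[K : Q] = 4

Solving the quadratic in x^2: x^2 = (312 ± √(312^2 - 4·11567))/2 = (312 ± √51076)/2 = (312 ± 226)/2, giving x^2 = 269 or x^2 = 43. So f(x) = (x^2 - 269)(x^2 - 43) and the roots of f are ±√269, ±√43. Hence the splitting field is K = Q(√269, √43). Since 269 and 43 are distinct squarefree integers > 1, their product 11567 is not a perfect square, so √43 ∉ Q(√269). By the tower law [K:Q] = [Q(√269,√43):Q(√269)] · [Q(√269):Q] = 2 · 2 = 4.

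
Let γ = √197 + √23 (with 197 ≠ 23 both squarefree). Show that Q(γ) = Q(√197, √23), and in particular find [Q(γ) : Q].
[Q(γ) : Q] = 4 (equivalently, Q(γ) = Q(√197, √23))

Obviously Q(γ) ⊆ Q(√197, √23), and [Q(√197, √23):Q] = 4 (since 197, 23 are distinct squarefree integers > 1 with 4531 not a perfect square). To show equality we compute the minimal polynomial of γ. From γ = √197 + √23: γ^2 = 197 + 2√(4531) + 23 = 220 + 2√(4531), so γ^2 - 220 = 2√(4531); squaring, (γ^2 - 220)^2 = 4·4531, i.e. γ^4 - 440γ^2 + 48400 - 18124 = 0, i.e. γ^4 - 440γ^2 + 30276 = 0. So γ is a root of x^4 - 440x^2 + 30276. This polynomial is irreducible over Q: it has no rational root (each ±√197 ± √23 is irrational), and any factorization into two quadratics over Q would force √(4531) ∈ Q (pairing opposite roots) or √197, √23 ∈ Q (other pairings), all impossible. Hence [Q(γ):Q] = 4 = [Q(√197, √23):Q], so Q(γ) = Q(√197, √23).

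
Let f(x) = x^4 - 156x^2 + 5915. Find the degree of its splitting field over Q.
[K : Q] = 4

Solving the quadratic in x^2: x^2 = (156 ± √(156^2 - 4·5915))/2 = (156 ± √676)/2 = (156 ± 26)/2, giving x^2 = 91 or x^2 = 65. So f(x) = (x^2 - 91)(x^2 - 65) and the roots of f are ±√91, ±√65. Hence the splitting field is K = Q(√91, √65). Since 91 and 65 are distinct squarefree integers > 1, their product 5915 is not a perfect square, so √65 ∉ Q(√91). By the tower law [K:Q] = [Q(√91,√65):Q(√91)] · [Q(√91):Q] = 2 · 2 = 4.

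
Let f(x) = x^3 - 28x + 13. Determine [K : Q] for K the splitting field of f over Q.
[K : Q] = 6

By the rational root test, any rational root of the monic integer polynomial f(x) = x^3 - 28x + 13 must be an integer dividing the constant term 13, i.e. one of ±{1, 13}. Evaluating: f(1) = -14, f(-1) = 40, f(13) = 1846, f(-13) = -1820; none is 0, so f has no rational root and is therefore irreducible over Q (a cubic with no linear factor over a field is irreducible). For an irreducible cubic, the Galois group is A_3 or S_3 according as the discriminant disc(f) = -4a^3 - 27b^2 = -4·(-28)^3 - 27·(13)^2 = 83245 is or is not a square in Q. Here disc(f) = 83245 is not a perfect square in Q, so the Galois group of f over Q is not contained in A_3 and must be all of S_3. The splitting field has degree |S_3| = 6 over Q, so [K : Q] = 6.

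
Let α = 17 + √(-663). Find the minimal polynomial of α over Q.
m_α(x) = x^2 - 34x + 952

From α - 17 = √(-663), squaring gives (α - 17)^2 = -663, i.e. α^2 - 34α + 289 = -663, so α^2 - 34α + 952 = 0. The discriminant of x^2 - 34x + 952 is (-34)^2 - 4·(952) = 1156 - 3808 = -2652, and 4·(-663) is not a perfect square in Q since -663 is squarefree and ≠ 1. Hence x^2 - 34x + 952 is irreducible over Q and is the minimal polynomial of α.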